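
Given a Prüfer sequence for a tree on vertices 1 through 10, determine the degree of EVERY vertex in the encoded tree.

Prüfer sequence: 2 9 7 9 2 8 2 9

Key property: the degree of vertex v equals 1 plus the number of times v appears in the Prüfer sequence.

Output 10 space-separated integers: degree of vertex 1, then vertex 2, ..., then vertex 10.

p_1 = 2: count[2] becomes 1
p_2 = 9: count[9] becomes 1
p_3 = 7: count[7] becomes 1
p_4 = 9: count[9] becomes 2
p_5 = 2: count[2] becomes 2
p_6 = 8: count[8] becomes 1
p_7 = 2: count[2] becomes 3
p_8 = 9: count[9] becomes 3
Degrees (1 + count): deg[1]=1+0=1, deg[2]=1+3=4, deg[3]=1+0=1, deg[4]=1+0=1, deg[5]=1+0=1, deg[6]=1+0=1, deg[7]=1+1=2, deg[8]=1+1=2, deg[9]=1+3=4, deg[10]=1+0=1

Answer: 1 4 1 1 1 1 2 2 4 1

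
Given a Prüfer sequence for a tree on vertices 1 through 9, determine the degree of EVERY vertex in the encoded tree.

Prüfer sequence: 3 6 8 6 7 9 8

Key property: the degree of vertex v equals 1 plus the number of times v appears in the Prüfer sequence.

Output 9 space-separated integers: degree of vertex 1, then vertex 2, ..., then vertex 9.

Answer: 1 1 2 1 1 3 2 3 2

Derivation:
p_1 = 3: count[3] becomes 1
p_2 = 6: count[6] becomes 1
p_3 = 8: count[8] becomes 1
p_4 = 6: count[6] becomes 2
p_5 = 7: count[7] becomes 1
p_6 = 9: count[9] becomes 1
p_7 = 8: count[8] becomes 2
Degrees (1 + count): deg[1]=1+0=1, deg[2]=1+0=1, deg[3]=1+1=2, deg[4]=1+0=1, deg[5]=1+0=1, deg[6]=1+2=3, deg[7]=1+1=2, deg[8]=1+2=3, deg[9]=1+1=2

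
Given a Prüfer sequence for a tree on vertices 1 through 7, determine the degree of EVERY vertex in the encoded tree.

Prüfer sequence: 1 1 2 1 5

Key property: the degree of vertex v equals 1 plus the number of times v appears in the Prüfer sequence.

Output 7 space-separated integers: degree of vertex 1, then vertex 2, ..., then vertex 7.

p_1 = 1: count[1] becomes 1
p_2 = 1: count[1] becomes 2
p_3 = 2: count[2] becomes 1
p_4 = 1: count[1] becomes 3
p_5 = 5: count[5] becomes 1
Degrees (1 + count): deg[1]=1+3=4, deg[2]=1+1=2, deg[3]=1+0=1, deg[4]=1+0=1, deg[5]=1+1=2, deg[6]=1+0=1, deg[7]=1+0=1

Answer: 4 2 1 1 2 1 1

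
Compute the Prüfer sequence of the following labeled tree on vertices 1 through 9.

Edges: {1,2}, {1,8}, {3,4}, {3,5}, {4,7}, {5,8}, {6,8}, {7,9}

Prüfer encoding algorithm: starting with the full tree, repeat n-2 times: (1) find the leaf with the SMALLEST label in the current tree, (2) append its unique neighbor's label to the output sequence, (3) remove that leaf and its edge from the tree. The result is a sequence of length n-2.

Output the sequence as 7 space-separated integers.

Answer: 1 8 8 5 3 4 7

Derivation:
Step 1: leaves = {2,6,9}. Remove smallest leaf 2, emit neighbor 1.
Step 2: leaves = {1,6,9}. Remove smallest leaf 1, emit neighbor 8.
Step 3: leaves = {6,9}. Remove smallest leaf 6, emit neighbor 8.
Step 4: leaves = {8,9}. Remove smallest leaf 8, emit neighbor 5.
Step 5: leaves = {5,9}. Remove smallest leaf 5, emit neighbor 3.
Step 6: leaves = {3,9}. Remove smallest leaf 3, emit neighbor 4.
Step 7: leaves = {4,9}. Remove smallest leaf 4, emit neighbor 7.
Done: 2 vertices remain (7, 9). Sequence = [1 8 8 5 3 4 7]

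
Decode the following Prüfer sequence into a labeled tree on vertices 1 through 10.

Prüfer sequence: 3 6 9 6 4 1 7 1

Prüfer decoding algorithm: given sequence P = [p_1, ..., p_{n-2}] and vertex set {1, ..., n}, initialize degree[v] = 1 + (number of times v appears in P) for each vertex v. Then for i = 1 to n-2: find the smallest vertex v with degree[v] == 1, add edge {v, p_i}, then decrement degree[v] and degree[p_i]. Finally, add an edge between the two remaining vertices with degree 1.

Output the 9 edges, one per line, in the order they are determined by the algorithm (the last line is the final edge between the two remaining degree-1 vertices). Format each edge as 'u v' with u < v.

Initial degrees: {1:3, 2:1, 3:2, 4:2, 5:1, 6:3, 7:2, 8:1, 9:2, 10:1}
Step 1: smallest deg-1 vertex = 2, p_1 = 3. Add edge {2,3}. Now deg[2]=0, deg[3]=1.
Step 2: smallest deg-1 vertex = 3, p_2 = 6. Add edge {3,6}. Now deg[3]=0, deg[6]=2.
Step 3: smallest deg-1 vertex = 5, p_3 = 9. Add edge {5,9}. Now deg[5]=0, deg[9]=1.
Step 4: smallest deg-1 vertex = 8, p_4 = 6. Add edge {6,8}. Now deg[8]=0, deg[6]=1.
Step 5: smallest deg-1 vertex = 6, p_5 = 4. Add edge {4,6}. Now deg[6]=0, deg[4]=1.
Step 6: smallest deg-1 vertex = 4, p_6 = 1. Add edge {1,4}. Now deg[4]=0, deg[1]=2.
Step 7: smallest deg-1 vertex = 9, p_7 = 7. Add edge {7,9}. Now deg[9]=0, deg[7]=1.
Step 8: smallest deg-1 vertex = 7, p_8 = 1. Add edge {1,7}. Now deg[7]=0, deg[1]=1.
Final: two remaining deg-1 vertices are 1, 10. Add edge {1,10}.

Answer: 2 3
3 6
5 9
6 8
4 6
1 4
7 9
1 7
1 10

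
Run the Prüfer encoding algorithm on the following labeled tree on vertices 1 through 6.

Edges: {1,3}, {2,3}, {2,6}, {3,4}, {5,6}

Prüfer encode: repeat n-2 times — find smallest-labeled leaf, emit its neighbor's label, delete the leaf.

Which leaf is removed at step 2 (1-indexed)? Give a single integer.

Answer: 4

Derivation:
Step 1: current leaves = {1,4,5}. Remove leaf 1 (neighbor: 3).
Step 2: current leaves = {4,5}. Remove leaf 4 (neighbor: 3).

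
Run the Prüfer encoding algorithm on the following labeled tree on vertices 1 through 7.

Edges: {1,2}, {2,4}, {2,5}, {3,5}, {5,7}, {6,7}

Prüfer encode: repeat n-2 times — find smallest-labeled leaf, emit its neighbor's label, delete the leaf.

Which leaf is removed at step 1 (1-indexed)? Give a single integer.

Answer: 1

Derivation:
Step 1: current leaves = {1,3,4,6}. Remove leaf 1 (neighbor: 2).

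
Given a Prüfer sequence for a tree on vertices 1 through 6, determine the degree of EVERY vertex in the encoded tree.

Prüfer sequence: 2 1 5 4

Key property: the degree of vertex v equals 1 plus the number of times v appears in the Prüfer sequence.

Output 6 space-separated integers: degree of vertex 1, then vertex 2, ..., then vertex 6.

Answer: 2 2 1 2 2 1

Derivation:
p_1 = 2: count[2] becomes 1
p_2 = 1: count[1] becomes 1
p_3 = 5: count[5] becomes 1
p_4 = 4: count[4] becomes 1
Degrees (1 + count): deg[1]=1+1=2, deg[2]=1+1=2, deg[3]=1+0=1, deg[4]=1+1=2, deg[5]=1+1=2, deg[6]=1+0=1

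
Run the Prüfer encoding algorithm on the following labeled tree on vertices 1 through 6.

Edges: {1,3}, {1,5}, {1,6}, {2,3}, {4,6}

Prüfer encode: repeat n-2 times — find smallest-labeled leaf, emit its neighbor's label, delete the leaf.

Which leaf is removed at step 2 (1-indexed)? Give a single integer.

Step 1: current leaves = {2,4,5}. Remove leaf 2 (neighbor: 3).
Step 2: current leaves = {3,4,5}. Remove leaf 3 (neighbor: 1).

Answer: 3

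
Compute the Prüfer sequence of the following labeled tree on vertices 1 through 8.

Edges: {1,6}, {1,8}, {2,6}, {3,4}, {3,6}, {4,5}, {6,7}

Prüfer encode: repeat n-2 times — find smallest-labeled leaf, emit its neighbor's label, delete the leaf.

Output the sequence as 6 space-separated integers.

Step 1: leaves = {2,5,7,8}. Remove smallest leaf 2, emit neighbor 6.
Step 2: leaves = {5,7,8}. Remove smallest leaf 5, emit neighbor 4.
Step 3: leaves = {4,7,8}. Remove smallest leaf 4, emit neighbor 3.
Step 4: leaves = {3,7,8}. Remove smallest leaf 3, emit neighbor 6.
Step 5: leaves = {7,8}. Remove smallest leaf 7, emit neighbor 6.
Step 6: leaves = {6,8}. Remove smallest leaf 6, emit neighbor 1.
Done: 2 vertices remain (1, 8). Sequence = [6 4 3 6 6 1]

Answer: 6 4 3 6 6 1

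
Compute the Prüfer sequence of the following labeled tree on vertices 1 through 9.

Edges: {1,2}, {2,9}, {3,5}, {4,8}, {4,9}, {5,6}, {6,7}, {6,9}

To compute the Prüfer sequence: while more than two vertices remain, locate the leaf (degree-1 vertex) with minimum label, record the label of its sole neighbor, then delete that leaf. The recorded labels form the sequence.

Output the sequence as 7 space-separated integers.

Answer: 2 9 5 6 6 9 4

Derivation:
Step 1: leaves = {1,3,7,8}. Remove smallest leaf 1, emit neighbor 2.
Step 2: leaves = {2,3,7,8}. Remove smallest leaf 2, emit neighbor 9.
Step 3: leaves = {3,7,8}. Remove smallest leaf 3, emit neighbor 5.
Step 4: leaves = {5,7,8}. Remove smallest leaf 5, emit neighbor 6.
Step 5: leaves = {7,8}. Remove smallest leaf 7, emit neighbor 6.
Step 6: leaves = {6,8}. Remove smallest leaf 6, emit neighbor 9.
Step 7: leaves = {8,9}. Remove smallest leaf 8, emit neighbor 4.
Done: 2 vertices remain (4, 9). Sequence = [2 9 5 6 6 9 4]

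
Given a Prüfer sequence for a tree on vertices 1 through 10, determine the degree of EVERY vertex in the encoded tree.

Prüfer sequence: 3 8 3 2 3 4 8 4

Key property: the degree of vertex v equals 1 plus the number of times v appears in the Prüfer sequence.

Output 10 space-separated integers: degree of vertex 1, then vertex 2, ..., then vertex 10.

p_1 = 3: count[3] becomes 1
p_2 = 8: count[8] becomes 1
p_3 = 3: count[3] becomes 2
p_4 = 2: count[2] becomes 1
p_5 = 3: count[3] becomes 3
p_6 = 4: count[4] becomes 1
p_7 = 8: count[8] becomes 2
p_8 = 4: count[4] becomes 2
Degrees (1 + count): deg[1]=1+0=1, deg[2]=1+1=2, deg[3]=1+3=4, deg[4]=1+2=3, deg[5]=1+0=1, deg[6]=1+0=1, deg[7]=1+0=1, deg[8]=1+2=3, deg[9]=1+0=1, deg[10]=1+0=1

Answer: 1 2 4 3 1 1 1 3 1 1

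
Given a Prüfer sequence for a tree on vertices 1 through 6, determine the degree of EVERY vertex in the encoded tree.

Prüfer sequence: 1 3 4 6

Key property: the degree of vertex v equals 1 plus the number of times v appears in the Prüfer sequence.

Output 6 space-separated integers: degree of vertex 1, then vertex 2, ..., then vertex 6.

Answer: 2 1 2 2 1 2

Derivation:
p_1 = 1: count[1] becomes 1
p_2 = 3: count[3] becomes 1
p_3 = 4: count[4] becomes 1
p_4 = 6: count[6] becomes 1
Degrees (1 + count): deg[1]=1+1=2, deg[2]=1+0=1, deg[3]=1+1=2, deg[4]=1+1=2, deg[5]=1+0=1, deg[6]=1+1=2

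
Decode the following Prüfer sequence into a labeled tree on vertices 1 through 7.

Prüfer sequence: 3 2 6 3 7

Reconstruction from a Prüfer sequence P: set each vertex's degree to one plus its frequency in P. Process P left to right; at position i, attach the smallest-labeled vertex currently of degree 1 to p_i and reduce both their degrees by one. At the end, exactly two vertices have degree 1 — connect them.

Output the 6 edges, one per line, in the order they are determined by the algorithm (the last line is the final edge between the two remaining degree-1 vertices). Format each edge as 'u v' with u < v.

Answer: 1 3
2 4
2 6
3 5
3 7
6 7

Derivation:
Initial degrees: {1:1, 2:2, 3:3, 4:1, 5:1, 6:2, 7:2}
Step 1: smallest deg-1 vertex = 1, p_1 = 3. Add edge {1,3}. Now deg[1]=0, deg[3]=2.
Step 2: smallest deg-1 vertex = 4, p_2 = 2. Add edge {2,4}. Now deg[4]=0, deg[2]=1.
Step 3: smallest deg-1 vertex = 2, p_3 = 6. Add edge {2,6}. Now deg[2]=0, deg[6]=1.
Step 4: smallest deg-1 vertex = 5, p_4 = 3. Add edge {3,5}. Now deg[5]=0, deg[3]=1.
Step 5: smallest deg-1 vertex = 3, p_5 = 7. Add edge {3,7}. Now deg[3]=0, deg[7]=1.
Final: two remaining deg-1 vertices are 6, 7. Add edge {6,7}.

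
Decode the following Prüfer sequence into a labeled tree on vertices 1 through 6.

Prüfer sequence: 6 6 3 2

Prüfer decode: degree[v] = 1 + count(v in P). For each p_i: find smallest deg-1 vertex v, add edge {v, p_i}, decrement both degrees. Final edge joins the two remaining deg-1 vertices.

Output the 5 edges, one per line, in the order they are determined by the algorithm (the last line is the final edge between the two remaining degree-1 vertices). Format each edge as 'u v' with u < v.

Answer: 1 6
4 6
3 5
2 3
2 6

Derivation:
Initial degrees: {1:1, 2:2, 3:2, 4:1, 5:1, 6:3}
Step 1: smallest deg-1 vertex = 1, p_1 = 6. Add edge {1,6}. Now deg[1]=0, deg[6]=2.
Step 2: smallest deg-1 vertex = 4, p_2 = 6. Add edge {4,6}. Now deg[4]=0, deg[6]=1.
Step 3: smallest deg-1 vertex = 5, p_3 = 3. Add edge {3,5}. Now deg[5]=0, deg[3]=1.
Step 4: smallest deg-1 vertex = 3, p_4 = 2. Add edge {2,3}. Now deg[3]=0, deg[2]=1.
Final: two remaining deg-1 vertices are 2, 6. Add edge {2,6}.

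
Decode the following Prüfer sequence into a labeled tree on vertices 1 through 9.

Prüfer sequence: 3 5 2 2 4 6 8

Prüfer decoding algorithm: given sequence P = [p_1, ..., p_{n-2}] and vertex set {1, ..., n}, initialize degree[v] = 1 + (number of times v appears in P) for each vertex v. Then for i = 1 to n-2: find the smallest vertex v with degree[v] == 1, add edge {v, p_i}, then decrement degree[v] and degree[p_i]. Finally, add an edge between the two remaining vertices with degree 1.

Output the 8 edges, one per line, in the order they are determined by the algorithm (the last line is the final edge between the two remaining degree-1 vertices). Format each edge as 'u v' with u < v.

Answer: 1 3
3 5
2 5
2 7
2 4
4 6
6 8
8 9

Derivation:
Initial degrees: {1:1, 2:3, 3:2, 4:2, 5:2, 6:2, 7:1, 8:2, 9:1}
Step 1: smallest deg-1 vertex = 1, p_1 = 3. Add edge {1,3}. Now deg[1]=0, deg[3]=1.
Step 2: smallest deg-1 vertex = 3, p_2 = 5. Add edge {3,5}. Now deg[3]=0, deg[5]=1.
Step 3: smallest deg-1 vertex = 5, p_3 = 2. Add edge {2,5}. Now deg[5]=0, deg[2]=2.
Step 4: smallest deg-1 vertex = 7, p_4 = 2. Add edge {2,7}. Now deg[7]=0, deg[2]=1.
Step 5: smallest deg-1 vertex = 2, p_5 = 4. Add edge {2,4}. Now deg[2]=0, deg[4]=1.
Step 6: smallest deg-1 vertex = 4, p_6 = 6. Add edge {4,6}. Now deg[4]=0, deg[6]=1.
Step 7: smallest deg-1 vertex = 6, p_7 = 8. Add edge {6,8}. Now deg[6]=0, deg[8]=1.
Final: two remaining deg-1 vertices are 8, 9. Add edge {8,9}.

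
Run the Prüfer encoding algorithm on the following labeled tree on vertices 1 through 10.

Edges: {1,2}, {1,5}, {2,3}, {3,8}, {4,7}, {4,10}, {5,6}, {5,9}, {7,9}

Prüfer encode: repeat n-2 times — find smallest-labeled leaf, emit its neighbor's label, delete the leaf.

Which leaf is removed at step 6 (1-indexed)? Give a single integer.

Answer: 5

Derivation:
Step 1: current leaves = {6,8,10}. Remove leaf 6 (neighbor: 5).
Step 2: current leaves = {8,10}. Remove leaf 8 (neighbor: 3).
Step 3: current leaves = {3,10}. Remove leaf 3 (neighbor: 2).
Step 4: current leaves = {2,10}. Remove leaf 2 (neighbor: 1).
Step 5: current leaves = {1,10}. Remove leaf 1 (neighbor: 5).
Step 6: current leaves = {5,10}. Remove leaf 5 (neighbor: 9).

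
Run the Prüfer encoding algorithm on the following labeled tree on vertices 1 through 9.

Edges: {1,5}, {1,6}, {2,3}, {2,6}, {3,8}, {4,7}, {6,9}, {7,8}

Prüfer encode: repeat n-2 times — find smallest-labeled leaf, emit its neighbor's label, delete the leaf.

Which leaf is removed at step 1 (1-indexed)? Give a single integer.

Answer: 4

Derivation:
Step 1: current leaves = {4,5,9}. Remove leaf 4 (neighbor: 7).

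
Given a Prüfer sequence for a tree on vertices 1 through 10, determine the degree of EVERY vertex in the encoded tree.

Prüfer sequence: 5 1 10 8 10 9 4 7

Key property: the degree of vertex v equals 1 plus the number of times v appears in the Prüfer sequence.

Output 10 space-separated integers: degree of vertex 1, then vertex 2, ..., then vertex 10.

p_1 = 5: count[5] becomes 1
p_2 = 1: count[1] becomes 1
p_3 = 10: count[10] becomes 1
p_4 = 8: count[8] becomes 1
p_5 = 10: count[10] becomes 2
p_6 = 9: count[9] becomes 1
p_7 = 4: count[4] becomes 1
p_8 = 7: count[7] becomes 1
Degrees (1 + count): deg[1]=1+1=2, deg[2]=1+0=1, deg[3]=1+0=1, deg[4]=1+1=2, deg[5]=1+1=2, deg[6]=1+0=1, deg[7]=1+1=2, deg[8]=1+1=2, deg[9]=1+1=2, deg[10]=1+2=3

Answer: 2 1 1 2 2 1 2 2 2 3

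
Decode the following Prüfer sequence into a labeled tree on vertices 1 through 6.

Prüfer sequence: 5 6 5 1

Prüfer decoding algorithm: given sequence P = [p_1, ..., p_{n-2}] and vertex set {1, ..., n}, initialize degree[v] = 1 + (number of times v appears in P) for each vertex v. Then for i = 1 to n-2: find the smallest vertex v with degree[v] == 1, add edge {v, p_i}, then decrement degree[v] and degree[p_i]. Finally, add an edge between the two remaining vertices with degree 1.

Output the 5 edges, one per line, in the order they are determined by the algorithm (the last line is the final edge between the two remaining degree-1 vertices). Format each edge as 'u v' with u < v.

Answer: 2 5
3 6
4 5
1 5
1 6

Derivation:
Initial degrees: {1:2, 2:1, 3:1, 4:1, 5:3, 6:2}
Step 1: smallest deg-1 vertex = 2, p_1 = 5. Add edge {2,5}. Now deg[2]=0, deg[5]=2.
Step 2: smallest deg-1 vertex = 3, p_2 = 6. Add edge {3,6}. Now deg[3]=0, deg[6]=1.
Step 3: smallest deg-1 vertex = 4, p_3 = 5. Add edge {4,5}. Now deg[4]=0, deg[5]=1.
Step 4: smallest deg-1 vertex = 5, p_4 = 1. Add edge {1,5}. Now deg[5]=0, deg[1]=1.
Final: two remaining deg-1 vertices are 1, 6. Add edge {1,6}.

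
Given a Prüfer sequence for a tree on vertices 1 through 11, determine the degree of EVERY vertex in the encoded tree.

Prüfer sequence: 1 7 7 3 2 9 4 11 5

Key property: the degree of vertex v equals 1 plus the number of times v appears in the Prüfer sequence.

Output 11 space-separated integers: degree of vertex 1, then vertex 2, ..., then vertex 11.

p_1 = 1: count[1] becomes 1
p_2 = 7: count[7] becomes 1
p_3 = 7: count[7] becomes 2
p_4 = 3: count[3] becomes 1
p_5 = 2: count[2] becomes 1
p_6 = 9: count[9] becomes 1
p_7 = 4: count[4] becomes 1
p_8 = 11: count[11] becomes 1
p_9 = 5: count[5] becomes 1
Degrees (1 + count): deg[1]=1+1=2, deg[2]=1+1=2, deg[3]=1+1=2, deg[4]=1+1=2, deg[5]=1+1=2, deg[6]=1+0=1, deg[7]=1+2=3, deg[8]=1+0=1, deg[9]=1+1=2, deg[10]=1+0=1, deg[11]=1+1=2

Answer: 2 2 2 2 2 1 3 1 2 1 2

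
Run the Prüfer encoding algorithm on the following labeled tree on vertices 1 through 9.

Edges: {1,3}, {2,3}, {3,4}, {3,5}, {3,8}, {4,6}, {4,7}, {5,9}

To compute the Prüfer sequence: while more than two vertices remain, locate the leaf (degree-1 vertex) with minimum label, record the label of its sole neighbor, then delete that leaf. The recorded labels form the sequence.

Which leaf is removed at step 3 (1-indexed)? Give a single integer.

Answer: 6

Derivation:
Step 1: current leaves = {1,2,6,7,8,9}. Remove leaf 1 (neighbor: 3).
Step 2: current leaves = {2,6,7,8,9}. Remove leaf 2 (neighbor: 3).
Step 3: current leaves = {6,7,8,9}. Remove leaf 6 (neighbor: 4).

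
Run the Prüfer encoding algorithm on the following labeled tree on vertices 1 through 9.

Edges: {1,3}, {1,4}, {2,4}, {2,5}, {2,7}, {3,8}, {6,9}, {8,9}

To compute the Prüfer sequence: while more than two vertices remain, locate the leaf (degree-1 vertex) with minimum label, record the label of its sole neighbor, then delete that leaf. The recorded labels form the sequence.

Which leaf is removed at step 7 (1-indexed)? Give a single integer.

Step 1: current leaves = {5,6,7}. Remove leaf 5 (neighbor: 2).
Step 2: current leaves = {6,7}. Remove leaf 6 (neighbor: 9).
Step 3: current leaves = {7,9}. Remove leaf 7 (neighbor: 2).
Step 4: current leaves = {2,9}. Remove leaf 2 (neighbor: 4).
Step 5: current leaves = {4,9}. Remove leaf 4 (neighbor: 1).
Step 6: current leaves = {1,9}. Remove leaf 1 (neighbor: 3).
Step 7: current leaves = {3,9}. Remove leaf 3 (neighbor: 8).

Answer: 3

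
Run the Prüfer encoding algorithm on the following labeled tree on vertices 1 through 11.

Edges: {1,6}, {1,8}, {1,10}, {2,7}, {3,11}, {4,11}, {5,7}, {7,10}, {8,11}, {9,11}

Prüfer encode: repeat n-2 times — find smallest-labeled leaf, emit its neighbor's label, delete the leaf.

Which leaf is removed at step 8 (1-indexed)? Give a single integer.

Step 1: current leaves = {2,3,4,5,6,9}. Remove leaf 2 (neighbor: 7).
Step 2: current leaves = {3,4,5,6,9}. Remove leaf 3 (neighbor: 11).
Step 3: current leaves = {4,5,6,9}. Remove leaf 4 (neighbor: 11).
Step 4: current leaves = {5,6,9}. Remove leaf 5 (neighbor: 7).
Step 5: current leaves = {6,7,9}. Remove leaf 6 (neighbor: 1).
Step 6: current leaves = {7,9}. Remove leaf 7 (neighbor: 10).
Step 7: current leaves = {9,10}. Remove leaf 9 (neighbor: 11).
Step 8: current leaves = {10,11}. Remove leaf 10 (neighbor: 1).

Answer: 10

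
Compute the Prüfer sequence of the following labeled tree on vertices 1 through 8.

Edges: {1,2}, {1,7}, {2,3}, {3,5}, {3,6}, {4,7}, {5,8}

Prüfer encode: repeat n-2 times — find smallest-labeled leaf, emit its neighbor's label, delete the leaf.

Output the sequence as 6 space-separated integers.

Step 1: leaves = {4,6,8}. Remove smallest leaf 4, emit neighbor 7.
Step 2: leaves = {6,7,8}. Remove smallest leaf 6, emit neighbor 3.
Step 3: leaves = {7,8}. Remove smallest leaf 7, emit neighbor 1.
Step 4: leaves = {1,8}. Remove smallest leaf 1, emit neighbor 2.
Step 5: leaves = {2,8}. Remove smallest leaf 2, emit neighbor 3.
Step 6: leaves = {3,8}. Remove smallest leaf 3, emit neighbor 5.
Done: 2 vertices remain (5, 8). Sequence = [7 3 1 2 3 5]

Answer: 7 3 1 2 3 5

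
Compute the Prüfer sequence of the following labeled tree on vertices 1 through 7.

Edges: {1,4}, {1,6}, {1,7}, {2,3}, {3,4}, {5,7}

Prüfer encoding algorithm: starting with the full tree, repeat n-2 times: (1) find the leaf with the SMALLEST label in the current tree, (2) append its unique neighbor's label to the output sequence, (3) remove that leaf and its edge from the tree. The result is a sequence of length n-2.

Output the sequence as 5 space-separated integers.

Answer: 3 4 1 7 1

Derivation:
Step 1: leaves = {2,5,6}. Remove smallest leaf 2, emit neighbor 3.
Step 2: leaves = {3,5,6}. Remove smallest leaf 3, emit neighbor 4.
Step 3: leaves = {4,5,6}. Remove smallest leaf 4, emit neighbor 1.
Step 4: leaves = {5,6}. Remove smallest leaf 5, emit neighbor 7.
Step 5: leaves = {6,7}. Remove smallest leaf 6, emit neighbor 1.
Done: 2 vertices remain (1, 7). Sequence = [3 4 1 7 1]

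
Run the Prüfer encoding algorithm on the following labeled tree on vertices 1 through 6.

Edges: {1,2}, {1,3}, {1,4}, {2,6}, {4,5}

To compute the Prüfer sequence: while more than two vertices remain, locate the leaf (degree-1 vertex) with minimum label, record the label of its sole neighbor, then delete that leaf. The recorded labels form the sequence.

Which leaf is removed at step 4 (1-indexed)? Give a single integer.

Answer: 1

Derivation:
Step 1: current leaves = {3,5,6}. Remove leaf 3 (neighbor: 1).
Step 2: current leaves = {5,6}. Remove leaf 5 (neighbor: 4).
Step 3: current leaves = {4,6}. Remove leaf 4 (neighbor: 1).
Step 4: current leaves = {1,6}. Remove leaf 1 (neighbor: 2).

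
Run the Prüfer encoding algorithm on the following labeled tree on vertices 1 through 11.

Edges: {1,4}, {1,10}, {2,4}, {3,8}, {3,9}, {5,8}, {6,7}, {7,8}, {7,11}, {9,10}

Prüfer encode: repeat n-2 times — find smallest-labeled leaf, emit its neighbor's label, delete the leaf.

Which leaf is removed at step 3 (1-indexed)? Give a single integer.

Step 1: current leaves = {2,5,6,11}. Remove leaf 2 (neighbor: 4).
Step 2: current leaves = {4,5,6,11}. Remove leaf 4 (neighbor: 1).
Step 3: current leaves = {1,5,6,11}. Remove leaf 1 (neighbor: 10).

Answer: 1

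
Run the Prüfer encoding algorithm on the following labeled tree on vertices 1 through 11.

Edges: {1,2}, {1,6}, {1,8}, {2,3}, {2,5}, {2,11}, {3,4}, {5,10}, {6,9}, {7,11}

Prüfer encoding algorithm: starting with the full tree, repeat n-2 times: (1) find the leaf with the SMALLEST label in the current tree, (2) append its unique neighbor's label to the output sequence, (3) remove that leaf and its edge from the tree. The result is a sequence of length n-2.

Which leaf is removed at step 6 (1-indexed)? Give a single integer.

Answer: 6

Derivation:
Step 1: current leaves = {4,7,8,9,10}. Remove leaf 4 (neighbor: 3).
Step 2: current leaves = {3,7,8,9,10}. Remove leaf 3 (neighbor: 2).
Step 3: current leaves = {7,8,9,10}. Remove leaf 7 (neighbor: 11).
Step 4: current leaves = {8,9,10,11}. Remove leaf 8 (neighbor: 1).
Step 5: current leaves = {9,10,11}. Remove leaf 9 (neighbor: 6).
Step 6: current leaves = {6,10,11}. Remove leaf 6 (neighbor: 1).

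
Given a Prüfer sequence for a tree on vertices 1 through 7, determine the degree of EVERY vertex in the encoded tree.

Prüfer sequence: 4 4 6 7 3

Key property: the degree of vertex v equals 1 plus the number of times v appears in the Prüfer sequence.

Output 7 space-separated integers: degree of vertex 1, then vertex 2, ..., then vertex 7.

p_1 = 4: count[4] becomes 1
p_2 = 4: count[4] becomes 2
p_3 = 6: count[6] becomes 1
p_4 = 7: count[7] becomes 1
p_5 = 3: count[3] becomes 1
Degrees (1 + count): deg[1]=1+0=1, deg[2]=1+0=1, deg[3]=1+1=2, deg[4]=1+2=3, deg[5]=1+0=1, deg[6]=1+1=2, deg[7]=1+1=2

Answer: 1 1 2 3 1 2 2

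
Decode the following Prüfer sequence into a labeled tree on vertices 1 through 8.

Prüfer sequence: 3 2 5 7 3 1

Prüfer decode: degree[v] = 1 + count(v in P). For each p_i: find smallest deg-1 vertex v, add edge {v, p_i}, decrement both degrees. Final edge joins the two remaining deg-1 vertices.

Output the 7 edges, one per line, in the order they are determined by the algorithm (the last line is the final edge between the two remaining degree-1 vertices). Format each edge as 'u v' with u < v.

Initial degrees: {1:2, 2:2, 3:3, 4:1, 5:2, 6:1, 7:2, 8:1}
Step 1: smallest deg-1 vertex = 4, p_1 = 3. Add edge {3,4}. Now deg[4]=0, deg[3]=2.
Step 2: smallest deg-1 vertex = 6, p_2 = 2. Add edge {2,6}. Now deg[6]=0, deg[2]=1.
Step 3: smallest deg-1 vertex = 2, p_3 = 5. Add edge {2,5}. Now deg[2]=0, deg[5]=1.
Step 4: smallest deg-1 vertex = 5, p_4 = 7. Add edge {5,7}. Now deg[5]=0, deg[7]=1.
Step 5: smallest deg-1 vertex = 7, p_5 = 3. Add edge {3,7}. Now deg[7]=0, deg[3]=1.
Step 6: smallest deg-1 vertex = 3, p_6 = 1. Add edge {1,3}. Now deg[3]=0, deg[1]=1.
Final: two remaining deg-1 vertices are 1, 8. Add edge {1,8}.

Answer: 3 4
2 6
2 5
5 7
3 7
1 3
1 8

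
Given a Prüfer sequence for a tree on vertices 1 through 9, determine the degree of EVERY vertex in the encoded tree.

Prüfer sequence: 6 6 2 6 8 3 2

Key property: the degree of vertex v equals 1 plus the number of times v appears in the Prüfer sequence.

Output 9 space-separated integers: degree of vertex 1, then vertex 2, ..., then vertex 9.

Answer: 1 3 2 1 1 4 1 2 1

Derivation:
p_1 = 6: count[6] becomes 1
p_2 = 6: count[6] becomes 2
p_3 = 2: count[2] becomes 1
p_4 = 6: count[6] becomes 3
p_5 = 8: count[8] becomes 1
p_6 = 3: count[3] becomes 1
p_7 = 2: count[2] becomes 2
Degrees (1 + count): deg[1]=1+0=1, deg[2]=1+2=3, deg[3]=1+1=2, deg[4]=1+0=1, deg[5]=1+0=1, deg[6]=1+3=4, deg[7]=1+0=1, deg[8]=1+1=2, deg[9]=1+0=1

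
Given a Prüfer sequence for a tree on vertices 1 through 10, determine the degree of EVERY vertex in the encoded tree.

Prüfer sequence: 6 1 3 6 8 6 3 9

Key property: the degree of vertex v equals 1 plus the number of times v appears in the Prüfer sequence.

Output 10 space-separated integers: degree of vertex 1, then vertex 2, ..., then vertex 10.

Answer: 2 1 3 1 1 4 1 2 2 1

Derivation:
p_1 = 6: count[6] becomes 1
p_2 = 1: count[1] becomes 1
p_3 = 3: count[3] becomes 1
p_4 = 6: count[6] becomes 2
p_5 = 8: count[8] becomes 1
p_6 = 6: count[6] becomes 3
p_7 = 3: count[3] becomes 2
p_8 = 9: count[9] becomes 1
Degrees (1 + count): deg[1]=1+1=2, deg[2]=1+0=1, deg[3]=1+2=3, deg[4]=1+0=1, deg[5]=1+0=1, deg[6]=1+3=4, deg[7]=1+0=1, deg[8]=1+1=2, deg[9]=1+1=2, deg[10]=1+0=1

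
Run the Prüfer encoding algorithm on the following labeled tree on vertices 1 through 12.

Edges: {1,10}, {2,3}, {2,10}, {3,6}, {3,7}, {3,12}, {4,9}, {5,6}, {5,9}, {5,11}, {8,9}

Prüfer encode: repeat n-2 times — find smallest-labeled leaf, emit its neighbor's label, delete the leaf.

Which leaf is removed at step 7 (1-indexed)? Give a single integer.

Answer: 2

Derivation:
Step 1: current leaves = {1,4,7,8,11,12}. Remove leaf 1 (neighbor: 10).
Step 2: current leaves = {4,7,8,10,11,12}. Remove leaf 4 (neighbor: 9).
Step 3: current leaves = {7,8,10,11,12}. Remove leaf 7 (neighbor: 3).
Step 4: current leaves = {8,10,11,12}. Remove leaf 8 (neighbor: 9).
Step 5: current leaves = {9,10,11,12}. Remove leaf 9 (neighbor: 5).
Step 6: current leaves = {10,11,12}. Remove leaf 10 (neighbor: 2).
Step 7: current leaves = {2,11,12}. Remove leaf 2 (neighbor: 3).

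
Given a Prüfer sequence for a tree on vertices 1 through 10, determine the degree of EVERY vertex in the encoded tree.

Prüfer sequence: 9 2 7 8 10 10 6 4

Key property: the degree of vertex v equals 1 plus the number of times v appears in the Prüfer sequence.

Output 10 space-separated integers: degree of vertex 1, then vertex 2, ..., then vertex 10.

Answer: 1 2 1 2 1 2 2 2 2 3

Derivation:
p_1 = 9: count[9] becomes 1
p_2 = 2: count[2] becomes 1
p_3 = 7: count[7] becomes 1
p_4 = 8: count[8] becomes 1
p_5 = 10: count[10] becomes 1
p_6 = 10: count[10] becomes 2
p_7 = 6: count[6] becomes 1
p_8 = 4: count[4] becomes 1
Degrees (1 + count): deg[1]=1+0=1, deg[2]=1+1=2, deg[3]=1+0=1, deg[4]=1+1=2, deg[5]=1+0=1, deg[6]=1+1=2, deg[7]=1+1=2, deg[8]=1+1=2, deg[9]=1+1=2, deg[10]=1+2=3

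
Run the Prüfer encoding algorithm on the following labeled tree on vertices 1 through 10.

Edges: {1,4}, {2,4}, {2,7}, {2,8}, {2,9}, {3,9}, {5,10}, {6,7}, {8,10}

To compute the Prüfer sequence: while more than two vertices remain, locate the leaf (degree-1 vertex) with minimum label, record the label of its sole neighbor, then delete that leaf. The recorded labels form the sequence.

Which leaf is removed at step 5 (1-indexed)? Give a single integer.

Answer: 6

Derivation:
Step 1: current leaves = {1,3,5,6}. Remove leaf 1 (neighbor: 4).
Step 2: current leaves = {3,4,5,6}. Remove leaf 3 (neighbor: 9).
Step 3: current leaves = {4,5,6,9}. Remove leaf 4 (neighbor: 2).
Step 4: current leaves = {5,6,9}. Remove leaf 5 (neighbor: 10).
Step 5: current leaves = {6,9,10}. Remove leaf 6 (neighbor: 7).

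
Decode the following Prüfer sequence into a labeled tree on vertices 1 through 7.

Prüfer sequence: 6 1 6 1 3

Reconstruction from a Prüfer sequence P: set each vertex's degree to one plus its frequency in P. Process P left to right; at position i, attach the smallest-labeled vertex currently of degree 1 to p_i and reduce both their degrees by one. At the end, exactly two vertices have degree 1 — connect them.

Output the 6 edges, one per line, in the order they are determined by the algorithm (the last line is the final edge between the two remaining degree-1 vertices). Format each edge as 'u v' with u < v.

Initial degrees: {1:3, 2:1, 3:2, 4:1, 5:1, 6:3, 7:1}
Step 1: smallest deg-1 vertex = 2, p_1 = 6. Add edge {2,6}. Now deg[2]=0, deg[6]=2.
Step 2: smallest deg-1 vertex = 4, p_2 = 1. Add edge {1,4}. Now deg[4]=0, deg[1]=2.
Step 3: smallest deg-1 vertex = 5, p_3 = 6. Add edge {5,6}. Now deg[5]=0, deg[6]=1.
Step 4: smallest deg-1 vertex = 6, p_4 = 1. Add edge {1,6}. Now deg[6]=0, deg[1]=1.
Step 5: smallest deg-1 vertex = 1, p_5 = 3. Add edge {1,3}. Now deg[1]=0, deg[3]=1.
Final: two remaining deg-1 vertices are 3, 7. Add edge {3,7}.

Answer: 2 6
1 4
5 6
1 6
1 3
3 7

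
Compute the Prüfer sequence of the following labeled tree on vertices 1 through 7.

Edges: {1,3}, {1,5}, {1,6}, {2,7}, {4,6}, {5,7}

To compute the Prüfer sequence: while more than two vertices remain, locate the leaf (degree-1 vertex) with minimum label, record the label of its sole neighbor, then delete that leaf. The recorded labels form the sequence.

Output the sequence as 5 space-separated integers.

Step 1: leaves = {2,3,4}. Remove smallest leaf 2, emit neighbor 7.
Step 2: leaves = {3,4,7}. Remove smallest leaf 3, emit neighbor 1.
Step 3: leaves = {4,7}. Remove smallest leaf 4, emit neighbor 6.
Step 4: leaves = {6,7}. Remove smallest leaf 6, emit neighbor 1.
Step 5: leaves = {1,7}. Remove smallest leaf 1, emit neighbor 5.
Done: 2 vertices remain (5, 7). Sequence = [7 1 6 1 5]

Answer: 7 1 6 1 5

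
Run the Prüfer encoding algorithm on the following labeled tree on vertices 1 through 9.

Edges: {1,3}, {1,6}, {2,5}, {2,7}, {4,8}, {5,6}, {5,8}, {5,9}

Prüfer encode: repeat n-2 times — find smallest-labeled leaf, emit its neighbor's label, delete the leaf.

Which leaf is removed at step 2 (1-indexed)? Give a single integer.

Answer: 1

Derivation:
Step 1: current leaves = {3,4,7,9}. Remove leaf 3 (neighbor: 1).
Step 2: current leaves = {1,4,7,9}. Remove leaf 1 (neighbor: 6).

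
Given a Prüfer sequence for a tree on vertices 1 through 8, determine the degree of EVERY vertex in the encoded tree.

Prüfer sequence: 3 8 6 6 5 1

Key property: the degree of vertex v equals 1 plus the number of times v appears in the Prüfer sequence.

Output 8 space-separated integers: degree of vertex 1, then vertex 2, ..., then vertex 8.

p_1 = 3: count[3] becomes 1
p_2 = 8: count[8] becomes 1
p_3 = 6: count[6] becomes 1
p_4 = 6: count[6] becomes 2
p_5 = 5: count[5] becomes 1
p_6 = 1: count[1] becomes 1
Degrees (1 + count): deg[1]=1+1=2, deg[2]=1+0=1, deg[3]=1+1=2, deg[4]=1+0=1, deg[5]=1+1=2, deg[6]=1+2=3, deg[7]=1+0=1, deg[8]=1+1=2

Answer: 2 1 2 1 2 3 1 2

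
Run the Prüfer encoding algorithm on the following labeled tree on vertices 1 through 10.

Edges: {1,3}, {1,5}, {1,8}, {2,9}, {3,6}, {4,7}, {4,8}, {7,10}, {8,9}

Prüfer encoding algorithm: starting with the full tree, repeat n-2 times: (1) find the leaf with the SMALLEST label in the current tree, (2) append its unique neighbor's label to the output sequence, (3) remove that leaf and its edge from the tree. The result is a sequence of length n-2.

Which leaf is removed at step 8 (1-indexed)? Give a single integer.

Step 1: current leaves = {2,5,6,10}. Remove leaf 2 (neighbor: 9).
Step 2: current leaves = {5,6,9,10}. Remove leaf 5 (neighbor: 1).
Step 3: current leaves = {6,9,10}. Remove leaf 6 (neighbor: 3).
Step 4: current leaves = {3,9,10}. Remove leaf 3 (neighbor: 1).
Step 5: current leaves = {1,9,10}. Remove leaf 1 (neighbor: 8).
Step 6: current leaves = {9,10}. Remove leaf 9 (neighbor: 8).
Step 7: current leaves = {8,10}. Remove leaf 8 (neighbor: 4).
Step 8: current leaves = {4,10}. Remove leaf 4 (neighbor: 7).

Answer: 4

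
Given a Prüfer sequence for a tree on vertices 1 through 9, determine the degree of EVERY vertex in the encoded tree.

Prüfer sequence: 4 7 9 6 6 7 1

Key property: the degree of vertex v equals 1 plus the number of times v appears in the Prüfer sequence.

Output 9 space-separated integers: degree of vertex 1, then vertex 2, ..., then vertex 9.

Answer: 2 1 1 2 1 3 3 1 2

Derivation:
p_1 = 4: count[4] becomes 1
p_2 = 7: count[7] becomes 1
p_3 = 9: count[9] becomes 1
p_4 = 6: count[6] becomes 1
p_5 = 6: count[6] becomes 2
p_6 = 7: count[7] becomes 2
p_7 = 1: count[1] becomes 1
Degrees (1 + count): deg[1]=1+1=2, deg[2]=1+0=1, deg[3]=1+0=1, deg[4]=1+1=2, deg[5]=1+0=1, deg[6]=1+2=3, deg[7]=1+2=3, deg[8]=1+0=1, deg[9]=1+1=2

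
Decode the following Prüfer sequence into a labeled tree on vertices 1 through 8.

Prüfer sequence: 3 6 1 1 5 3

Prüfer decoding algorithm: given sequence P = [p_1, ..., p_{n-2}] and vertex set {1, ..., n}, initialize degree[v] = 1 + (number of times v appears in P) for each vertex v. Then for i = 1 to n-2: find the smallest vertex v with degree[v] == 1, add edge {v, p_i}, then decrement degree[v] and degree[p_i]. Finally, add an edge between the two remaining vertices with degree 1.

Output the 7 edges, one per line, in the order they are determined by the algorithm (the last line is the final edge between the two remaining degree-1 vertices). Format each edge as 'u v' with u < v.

Initial degrees: {1:3, 2:1, 3:3, 4:1, 5:2, 6:2, 7:1, 8:1}
Step 1: smallest deg-1 vertex = 2, p_1 = 3. Add edge {2,3}. Now deg[2]=0, deg[3]=2.
Step 2: smallest deg-1 vertex = 4, p_2 = 6. Add edge {4,6}. Now deg[4]=0, deg[6]=1.
Step 3: smallest deg-1 vertex = 6, p_3 = 1. Add edge {1,6}. Now deg[6]=0, deg[1]=2.
Step 4: smallest deg-1 vertex = 7, p_4 = 1. Add edge {1,7}. Now deg[7]=0, deg[1]=1.
Step 5: smallest deg-1 vertex = 1, p_5 = 5. Add edge {1,5}. Now deg[1]=0, deg[5]=1.
Step 6: smallest deg-1 vertex = 5, p_6 = 3. Add edge {3,5}. Now deg[5]=0, deg[3]=1.
Final: two remaining deg-1 vertices are 3, 8. Add edge {3,8}.

Answer: 2 3
4 6
1 6
1 7
1 5
3 5
3 8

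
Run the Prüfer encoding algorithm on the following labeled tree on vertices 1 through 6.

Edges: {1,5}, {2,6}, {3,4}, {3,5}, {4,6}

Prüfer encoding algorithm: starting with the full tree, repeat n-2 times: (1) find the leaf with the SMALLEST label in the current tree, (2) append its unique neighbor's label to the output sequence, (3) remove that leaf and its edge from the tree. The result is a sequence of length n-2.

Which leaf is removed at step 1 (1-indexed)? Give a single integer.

Step 1: current leaves = {1,2}. Remove leaf 1 (neighbor: 5).

Answer: 1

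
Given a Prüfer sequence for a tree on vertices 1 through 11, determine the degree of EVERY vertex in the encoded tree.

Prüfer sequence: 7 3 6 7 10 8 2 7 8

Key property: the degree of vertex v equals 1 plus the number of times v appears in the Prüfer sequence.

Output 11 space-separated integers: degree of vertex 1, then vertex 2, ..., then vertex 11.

Answer: 1 2 2 1 1 2 4 3 1 2 1

Derivation:
p_1 = 7: count[7] becomes 1
p_2 = 3: count[3] becomes 1
p_3 = 6: count[6] becomes 1
p_4 = 7: count[7] becomes 2
p_5 = 10: count[10] becomes 1
p_6 = 8: count[8] becomes 1
p_7 = 2: count[2] becomes 1
p_8 = 7: count[7] becomes 3
p_9 = 8: count[8] becomes 2
Degrees (1 + count): deg[1]=1+0=1, deg[2]=1+1=2, deg[3]=1+1=2, deg[4]=1+0=1, deg[5]=1+0=1, deg[6]=1+1=2, deg[7]=1+3=4, deg[8]=1+2=3, deg[9]=1+0=1, deg[10]=1+1=2, deg[11]=1+0=1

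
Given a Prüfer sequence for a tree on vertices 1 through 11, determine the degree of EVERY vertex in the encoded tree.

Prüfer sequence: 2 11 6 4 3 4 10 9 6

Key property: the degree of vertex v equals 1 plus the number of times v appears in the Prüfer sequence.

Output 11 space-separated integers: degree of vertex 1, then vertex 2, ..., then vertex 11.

p_1 = 2: count[2] becomes 1
p_2 = 11: count[11] becomes 1
p_3 = 6: count[6] becomes 1
p_4 = 4: count[4] becomes 1
p_5 = 3: count[3] becomes 1
p_6 = 4: count[4] becomes 2
p_7 = 10: count[10] becomes 1
p_8 = 9: count[9] becomes 1
p_9 = 6: count[6] becomes 2
Degrees (1 + count): deg[1]=1+0=1, deg[2]=1+1=2, deg[3]=1+1=2, deg[4]=1+2=3, deg[5]=1+0=1, deg[6]=1+2=3, deg[7]=1+0=1, deg[8]=1+0=1, deg[9]=1+1=2, deg[10]=1+1=2, deg[11]=1+1=2

Answer: 1 2 2 3 1 3 1 1 2 2 2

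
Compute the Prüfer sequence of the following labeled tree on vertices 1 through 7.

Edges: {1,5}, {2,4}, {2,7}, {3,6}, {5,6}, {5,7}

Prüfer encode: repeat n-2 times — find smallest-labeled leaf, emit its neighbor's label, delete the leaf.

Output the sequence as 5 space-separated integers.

Step 1: leaves = {1,3,4}. Remove smallest leaf 1, emit neighbor 5.
Step 2: leaves = {3,4}. Remove smallest leaf 3, emit neighbor 6.
Step 3: leaves = {4,6}. Remove smallest leaf 4, emit neighbor 2.
Step 4: leaves = {2,6}. Remove smallest leaf 2, emit neighbor 7.
Step 5: leaves = {6,7}. Remove smallest leaf 6, emit neighbor 5.
Done: 2 vertices remain (5, 7). Sequence = [5 6 2 7 5]

Answer: 5 6 2 7 5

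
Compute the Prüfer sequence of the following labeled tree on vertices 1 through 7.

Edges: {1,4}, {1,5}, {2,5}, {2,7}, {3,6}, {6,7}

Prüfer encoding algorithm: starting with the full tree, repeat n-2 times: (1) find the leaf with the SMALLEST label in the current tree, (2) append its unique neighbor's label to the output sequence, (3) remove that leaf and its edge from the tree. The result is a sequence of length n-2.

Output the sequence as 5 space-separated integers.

Step 1: leaves = {3,4}. Remove smallest leaf 3, emit neighbor 6.
Step 2: leaves = {4,6}. Remove smallest leaf 4, emit neighbor 1.
Step 3: leaves = {1,6}. Remove smallest leaf 1, emit neighbor 5.
Step 4: leaves = {5,6}. Remove smallest leaf 5, emit neighbor 2.
Step 5: leaves = {2,6}. Remove smallest leaf 2, emit neighbor 7.
Done: 2 vertices remain (6, 7). Sequence = [6 1 5 2 7]

Answer: 6 1 5 2 7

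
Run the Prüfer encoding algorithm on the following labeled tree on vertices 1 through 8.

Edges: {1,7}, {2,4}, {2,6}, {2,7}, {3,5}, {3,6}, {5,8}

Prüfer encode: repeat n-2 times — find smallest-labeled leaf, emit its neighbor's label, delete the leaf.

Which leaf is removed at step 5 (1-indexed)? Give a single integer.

Answer: 6

Derivation:
Step 1: current leaves = {1,4,8}. Remove leaf 1 (neighbor: 7).
Step 2: current leaves = {4,7,8}. Remove leaf 4 (neighbor: 2).
Step 3: current leaves = {7,8}. Remove leaf 7 (neighbor: 2).
Step 4: current leaves = {2,8}. Remove leaf 2 (neighbor: 6).
Step 5: current leaves = {6,8}. Remove leaf 6 (neighbor: 3).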